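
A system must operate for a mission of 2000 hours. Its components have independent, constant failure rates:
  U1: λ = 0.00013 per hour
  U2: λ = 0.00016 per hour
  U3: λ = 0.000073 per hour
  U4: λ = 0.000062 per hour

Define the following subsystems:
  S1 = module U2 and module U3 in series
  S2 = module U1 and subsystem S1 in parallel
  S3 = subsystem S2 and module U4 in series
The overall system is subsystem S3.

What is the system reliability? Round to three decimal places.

R(U1) = exp(−0.00013 × 2000) = 0.77105
R(U2) = exp(−0.00016 × 2000) = 0.72615
R(U3) = exp(−0.000073 × 2000) = 0.86416
R(U4) = exp(−0.000062 × 2000) = 0.88338
Series (U2 and U3): 0.72615 × 0.86416 = 0.62751
Parallel (U1 and [0.62751]): 1 − (1 − 0.77105)(1 − 0.62751) = 0.91472
Series ([0.91472] and U4): 0.91472 × 0.88338 = 0.808

0.808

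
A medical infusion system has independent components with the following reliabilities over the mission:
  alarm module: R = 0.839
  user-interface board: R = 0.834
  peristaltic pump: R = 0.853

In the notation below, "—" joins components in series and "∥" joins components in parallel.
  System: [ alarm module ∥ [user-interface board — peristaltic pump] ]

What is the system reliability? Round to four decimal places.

Series (user-interface board and peristaltic pump): 0.834000 × 0.853000 = 0.711402
Parallel (alarm module and [0.711402]): 1 − (1 − 0.839000)(1 − 0.711402) = 0.9535

0.9535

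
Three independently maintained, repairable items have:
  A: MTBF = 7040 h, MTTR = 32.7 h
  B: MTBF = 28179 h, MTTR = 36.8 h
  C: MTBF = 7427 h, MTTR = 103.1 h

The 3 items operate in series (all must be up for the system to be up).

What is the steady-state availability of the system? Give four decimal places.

A(A) = MTBF/(MTBF+MTTR) = 7040/(7040+32.7) = 0.995377
A(B) = MTBF/(MTBF+MTTR) = 28179/(28179+36.8) = 0.998696
A(C) = MTBF/(MTBF+MTTR) = 7427/(7427+103.1) = 0.986308
Series availability: 0.995377 × 0.998696 × 0.986308 = 0.9805

0.9805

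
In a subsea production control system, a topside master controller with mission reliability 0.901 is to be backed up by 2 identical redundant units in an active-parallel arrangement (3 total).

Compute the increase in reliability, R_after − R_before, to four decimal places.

0.0980

R_before = 0.901
R_after = 1 − (1 − 0.901)^3 = 0.9990
ΔR = 0.9990 − 0.901 = 0.0980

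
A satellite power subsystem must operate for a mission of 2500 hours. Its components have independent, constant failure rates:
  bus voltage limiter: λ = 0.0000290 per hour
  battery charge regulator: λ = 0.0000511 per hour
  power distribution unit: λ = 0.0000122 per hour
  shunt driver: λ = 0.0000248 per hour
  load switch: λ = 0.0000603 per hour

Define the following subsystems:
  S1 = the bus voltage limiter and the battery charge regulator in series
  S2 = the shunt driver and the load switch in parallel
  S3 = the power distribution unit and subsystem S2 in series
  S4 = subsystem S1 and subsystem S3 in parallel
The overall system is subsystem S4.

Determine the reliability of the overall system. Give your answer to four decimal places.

R(bus voltage limiter) = exp(−0.0000290 × 2500) = 0.930066
R(battery charge regulator) = exp(−0.0000511 × 2500) = 0.880073
R(power distribution unit) = exp(−0.0000122 × 2500) = 0.969960
R(shunt driver) = exp(−0.0000248 × 2500) = 0.939883
R(load switch) = exp(−0.0000603 × 2500) = 0.860063
Series (bus voltage limiter and battery charge regulator): 0.930066 × 0.880073 = 0.818526
Parallel (shunt driver and load switch): 1 − (1 − 0.939883)(1 − 0.860063) = 0.991587
Series (power distribution unit and [0.991587]): 0.969960 × 0.991587 = 0.961800
Parallel ([0.818526] and [0.961800]): 1 − (1 − 0.818526)(1 − 0.961800) = 0.9931

0.9931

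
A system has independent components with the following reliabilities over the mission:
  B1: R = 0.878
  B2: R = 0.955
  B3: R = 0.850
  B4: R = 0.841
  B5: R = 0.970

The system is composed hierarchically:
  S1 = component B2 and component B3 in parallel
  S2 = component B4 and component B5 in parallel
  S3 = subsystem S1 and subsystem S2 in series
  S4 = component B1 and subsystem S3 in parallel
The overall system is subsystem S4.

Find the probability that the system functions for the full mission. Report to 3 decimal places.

0.999

Parallel (B2 and B3): 1 − (1 − 0.95500)(1 − 0.85000) = 0.99325
Parallel (B4 and B5): 1 − (1 − 0.84100)(1 − 0.97000) = 0.99523
Series ([0.99325] and [0.99523]): 0.99325 × 0.99523 = 0.98851
Parallel (B1 and [0.98851]): 1 − (1 − 0.87800)(1 − 0.98851) = 0.999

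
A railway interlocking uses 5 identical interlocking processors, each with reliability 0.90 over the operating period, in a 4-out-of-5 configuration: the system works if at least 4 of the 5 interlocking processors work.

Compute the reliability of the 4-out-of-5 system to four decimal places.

R = Σ_{i=4}^{5} C(5,i) p^i (1−p)^{5−i} with p = 0.90
C(5,4)·0.90^4·0.10^1 = 0.328050
C(5,5)·0.90^5·0.10^0 = 0.590490
Sum = 0.9185

0.9185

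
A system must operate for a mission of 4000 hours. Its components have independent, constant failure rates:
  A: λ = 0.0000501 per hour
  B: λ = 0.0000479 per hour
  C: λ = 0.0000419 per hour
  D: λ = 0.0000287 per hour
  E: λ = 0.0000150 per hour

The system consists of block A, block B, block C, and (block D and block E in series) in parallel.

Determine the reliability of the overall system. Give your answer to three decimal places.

R(A) = exp(−0.0000501 × 4000) = 0.81840
R(B) = exp(−0.0000479 × 4000) = 0.82564
R(C) = exp(−0.0000419 × 4000) = 0.84569
R(D) = exp(−0.0000287 × 4000) = 0.89154
R(E) = exp(−0.0000150 × 4000) = 0.94176
Series (D and E): 0.89154 × 0.94176 = 0.83962
Parallel (A, B, C, and [0.83962]): 1 − (1 − 0.81840)(1 − 0.82564)(1 − 0.84569)(1 − 0.83962) = 0.999

0.999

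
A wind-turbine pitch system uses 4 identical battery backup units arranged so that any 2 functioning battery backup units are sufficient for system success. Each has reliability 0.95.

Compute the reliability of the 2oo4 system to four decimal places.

0.9995

R = Σ_{i=2}^{4} C(4,i) p^i (1−p)^{4−i} with p = 0.95
C(4,2)·0.95^2·0.05^2 = 0.013538
C(4,3)·0.95^3·0.05^1 = 0.171475
C(4,4)·0.95^4·0.05^0 = 0.814506
Sum = 0.9995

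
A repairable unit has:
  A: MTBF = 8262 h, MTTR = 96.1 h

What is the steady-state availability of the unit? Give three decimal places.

A(A) = MTBF/(MTBF+MTTR) = 8262/(8262+96.1) = 0.989

0.989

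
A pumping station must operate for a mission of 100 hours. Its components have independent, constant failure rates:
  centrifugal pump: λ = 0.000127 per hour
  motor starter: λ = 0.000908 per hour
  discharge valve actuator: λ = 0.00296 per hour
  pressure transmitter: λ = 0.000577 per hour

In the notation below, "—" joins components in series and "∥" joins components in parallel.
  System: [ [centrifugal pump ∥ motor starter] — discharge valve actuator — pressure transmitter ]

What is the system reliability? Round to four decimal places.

R(centrifugal pump) = exp(−0.000127 × 100) = 0.987380
R(motor starter) = exp(−0.000908 × 100) = 0.913200
R(discharge valve actuator) = exp(−0.00296 × 100) = 0.743787
R(pressure transmitter) = exp(−0.000577 × 100) = 0.943933
Parallel (centrifugal pump and motor starter): 1 − (1 − 0.987380)(1 − 0.913200) = 0.998905
Series ([0.998905], discharge valve actuator, and pressure transmitter): 0.998905 × 0.743787 × 0.943933 = 0.7013

0.7013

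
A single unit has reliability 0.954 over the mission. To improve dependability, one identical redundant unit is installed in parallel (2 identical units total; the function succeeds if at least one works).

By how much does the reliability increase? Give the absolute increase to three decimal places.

0.044

R_before = 0.954
R_after = 1 − (1 − 0.954)^2 = 0.998
ΔR = 0.998 − 0.954 = 0.044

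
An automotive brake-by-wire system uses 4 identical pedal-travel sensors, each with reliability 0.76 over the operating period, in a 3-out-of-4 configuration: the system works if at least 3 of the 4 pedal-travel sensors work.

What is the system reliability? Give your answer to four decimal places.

0.7550

R = Σ_{i=3}^{4} C(4,i) p^i (1−p)^{4−i} with p = 0.76
C(4,3)·0.76^3·0.24^1 = 0.421417
C(4,4)·0.76^4·0.24^0 = 0.333622
Sum = 0.7550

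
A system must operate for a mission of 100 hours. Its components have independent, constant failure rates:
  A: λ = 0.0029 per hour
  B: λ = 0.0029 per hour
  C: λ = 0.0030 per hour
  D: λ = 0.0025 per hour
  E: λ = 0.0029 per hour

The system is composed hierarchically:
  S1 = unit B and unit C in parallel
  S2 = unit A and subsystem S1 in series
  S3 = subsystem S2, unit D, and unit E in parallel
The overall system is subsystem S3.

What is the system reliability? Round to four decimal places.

R(A) = exp(−0.0029 × 100) = 0.748264
R(B) = exp(−0.0029 × 100) = 0.748264
R(C) = exp(−0.0030 × 100) = 0.740818
R(D) = exp(−0.0025 × 100) = 0.778801
R(E) = exp(−0.0029 × 100) = 0.748264
Parallel (B and C): 1 − (1 − 0.748264)(1 − 0.740818) = 0.934755
Series (A and [0.934755]): 0.748264 × 0.934755 = 0.699444
Parallel ([0.699444], D, and E): 1 − (1 − 0.699444)(1 − 0.778801)(1 − 0.748264) = 0.9833

0.9833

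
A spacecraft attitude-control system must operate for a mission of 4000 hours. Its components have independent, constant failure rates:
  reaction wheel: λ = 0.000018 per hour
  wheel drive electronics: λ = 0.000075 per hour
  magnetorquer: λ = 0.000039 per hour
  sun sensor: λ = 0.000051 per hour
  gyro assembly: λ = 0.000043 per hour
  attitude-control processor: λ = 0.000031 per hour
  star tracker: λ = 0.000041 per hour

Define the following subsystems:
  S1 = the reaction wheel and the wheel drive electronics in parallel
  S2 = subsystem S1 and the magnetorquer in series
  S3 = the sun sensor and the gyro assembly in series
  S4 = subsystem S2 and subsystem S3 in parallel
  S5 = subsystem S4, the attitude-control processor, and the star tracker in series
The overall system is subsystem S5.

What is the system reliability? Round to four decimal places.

0.7122

R(reaction wheel) = exp(−0.000018 × 4000) = 0.930531
R(wheel drive electronics) = exp(−0.000075 × 4000) = 0.740818
R(magnetorquer) = exp(−0.000039 × 4000) = 0.855559
R(sun sensor) = exp(−0.000051 × 4000) = 0.815462
R(gyro assembly) = exp(−0.000043 × 4000) = 0.841979
R(attitude-control processor) = exp(−0.000031 × 4000) = 0.883380
R(star tracker) = exp(−0.000041 × 4000) = 0.848742
Parallel (reaction wheel and wheel drive electronics): 1 − (1 − 0.930531)(1 − 0.740818) = 0.981995
Series ([0.981995] and magnetorquer): 0.981995 × 0.855559 = 0.840155
Series (sun sensor and gyro assembly): 0.815462 × 0.841979 = 0.686602
Parallel ([0.840155] and [0.686602]): 1 − (1 − 0.840155)(1 − 0.686602) = 0.949905
Series ([0.949905], attitude-control processor, and star tracker): 0.949905 × 0.883380 × 0.848742 = 0.7122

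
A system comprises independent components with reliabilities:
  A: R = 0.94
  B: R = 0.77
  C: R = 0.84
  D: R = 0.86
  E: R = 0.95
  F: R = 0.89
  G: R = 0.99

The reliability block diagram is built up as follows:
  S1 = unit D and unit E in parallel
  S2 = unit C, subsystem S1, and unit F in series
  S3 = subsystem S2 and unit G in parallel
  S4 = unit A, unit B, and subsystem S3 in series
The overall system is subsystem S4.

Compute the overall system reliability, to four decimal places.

Parallel (D and E): 1 − (1 − 0.860000)(1 − 0.950000) = 0.993000
Series (C, [0.993000], and F): 0.840000 × 0.993000 × 0.890000 = 0.742367
Parallel ([0.742367] and G): 1 − (1 − 0.742367)(1 − 0.990000) = 0.997424
Series (A, B, and [0.997424]): 0.940000 × 0.770000 × 0.997424 = 0.7219

0.7219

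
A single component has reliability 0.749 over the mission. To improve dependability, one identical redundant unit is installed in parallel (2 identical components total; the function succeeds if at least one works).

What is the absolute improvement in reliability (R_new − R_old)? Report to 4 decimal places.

R_before = 0.749
R_after = 1 − (1 − 0.749)^2 = 0.9370
ΔR = 0.9370 − 0.749 = 0.1880

0.1880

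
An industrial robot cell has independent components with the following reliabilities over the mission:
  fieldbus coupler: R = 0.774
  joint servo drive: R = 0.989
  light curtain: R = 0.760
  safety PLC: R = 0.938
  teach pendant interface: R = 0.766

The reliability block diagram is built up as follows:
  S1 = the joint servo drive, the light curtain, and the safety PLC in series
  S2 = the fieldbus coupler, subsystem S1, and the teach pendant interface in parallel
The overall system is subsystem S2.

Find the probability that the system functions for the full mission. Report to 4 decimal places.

0.9844

Series (joint servo drive, light curtain, and safety PLC): 0.989000 × 0.760000 × 0.938000 = 0.705038
Parallel (fieldbus coupler, [0.705038], and teach pendant interface): 1 − (1 − 0.774000)(1 − 0.705038)(1 − 0.766000) = 0.9844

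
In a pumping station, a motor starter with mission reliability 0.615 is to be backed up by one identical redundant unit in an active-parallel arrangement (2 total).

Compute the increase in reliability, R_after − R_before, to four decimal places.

0.2368

R_before = 0.615
R_after = 1 − (1 − 0.615)^2 = 0.8518
ΔR = 0.8518 − 0.615 = 0.2368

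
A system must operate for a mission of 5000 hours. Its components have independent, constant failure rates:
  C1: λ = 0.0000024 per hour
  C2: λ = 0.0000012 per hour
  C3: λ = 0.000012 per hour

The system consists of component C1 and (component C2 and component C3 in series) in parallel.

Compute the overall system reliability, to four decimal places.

0.9992

R(C1) = exp(−0.0000024 × 5000) = 0.988072
R(C2) = exp(−0.0000012 × 5000) = 0.994018
R(C3) = exp(−0.000012 × 5000) = 0.941765
Series (C2 and C3): 0.994018 × 0.941765 = 0.936131
Parallel (C1 and [0.936131]): 1 − (1 − 0.988072)(1 − 0.936131) = 0.9992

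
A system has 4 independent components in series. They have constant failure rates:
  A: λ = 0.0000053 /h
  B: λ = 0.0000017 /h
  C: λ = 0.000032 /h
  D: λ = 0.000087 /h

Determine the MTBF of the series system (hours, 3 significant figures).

Series of exponential components: λ_sys = Σ λ_i
λ_sys = 0.0000053 + 0.0000017 + 0.000032 + 0.000087 = 1.2600e-04 /h
MTBF = 1 / λ_sys = 7940 h

7940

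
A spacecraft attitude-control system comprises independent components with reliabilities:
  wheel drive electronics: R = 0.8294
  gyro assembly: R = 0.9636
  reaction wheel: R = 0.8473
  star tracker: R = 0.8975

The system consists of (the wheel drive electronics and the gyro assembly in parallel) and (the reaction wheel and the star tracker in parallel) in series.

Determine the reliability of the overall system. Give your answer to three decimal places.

Parallel (wheel drive electronics and gyro assembly): 1 − (1 − 0.82940)(1 − 0.96360) = 0.99379
Parallel (reaction wheel and star tracker): 1 − (1 − 0.84730)(1 − 0.89750) = 0.98435
Series ([0.99379] and [0.98435]): 0.99379 × 0.98435 = 0.978

0.978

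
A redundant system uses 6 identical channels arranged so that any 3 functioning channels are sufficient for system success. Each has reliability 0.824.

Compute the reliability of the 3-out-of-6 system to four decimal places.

0.9894

R = Σ_{i=3}^{6} C(6,i) p^i (1−p)^{6−i} with p = 0.824
C(6,3)·0.824^3·0.176^3 = 0.061003
C(6,4)·0.824^4·0.176^2 = 0.214203
C(6,5)·0.824^5·0.176^1 = 0.401144
C(6,6)·0.824^6·0.176^0 = 0.313014
Sum = 0.9894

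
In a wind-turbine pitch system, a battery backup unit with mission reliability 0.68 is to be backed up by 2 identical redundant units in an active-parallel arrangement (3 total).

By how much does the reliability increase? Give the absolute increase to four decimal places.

0.2872

R_before = 0.68
R_after = 1 − (1 − 0.68)^3 = 0.9672
ΔR = 0.9672 − 0.68 = 0.2872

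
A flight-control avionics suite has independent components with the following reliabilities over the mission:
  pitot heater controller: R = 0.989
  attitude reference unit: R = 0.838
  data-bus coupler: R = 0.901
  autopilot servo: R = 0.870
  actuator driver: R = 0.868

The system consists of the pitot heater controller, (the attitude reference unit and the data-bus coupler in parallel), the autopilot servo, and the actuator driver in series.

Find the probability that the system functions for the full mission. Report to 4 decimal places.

0.7349

Parallel (attitude reference unit and data-bus coupler): 1 − (1 − 0.838000)(1 − 0.901000) = 0.983962
Series (pitot heater controller, [0.983962], autopilot servo, and actuator driver): 0.989000 × 0.983962 × 0.870000 × 0.868000 = 0.7349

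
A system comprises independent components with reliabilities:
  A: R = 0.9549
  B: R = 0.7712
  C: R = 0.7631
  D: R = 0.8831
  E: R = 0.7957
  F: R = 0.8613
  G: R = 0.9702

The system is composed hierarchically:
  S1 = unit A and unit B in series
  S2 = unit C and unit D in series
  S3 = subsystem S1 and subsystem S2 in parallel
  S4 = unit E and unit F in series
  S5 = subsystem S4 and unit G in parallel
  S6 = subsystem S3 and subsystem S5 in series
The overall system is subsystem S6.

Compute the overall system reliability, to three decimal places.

Series (A and B): 0.95490 × 0.77120 = 0.73642
Series (C and D): 0.76310 × 0.88310 = 0.67389
Parallel ([0.73642] and [0.67389]): 1 − (1 − 0.73642)(1 − 0.67389) = 0.91404
Series (E and F): 0.79570 × 0.86130 = 0.68534
Parallel ([0.68534] and G): 1 − (1 − 0.68534)(1 − 0.97020) = 0.99062
Series ([0.91404] and [0.99062]): 0.91404 × 0.99062 = 0.905

0.905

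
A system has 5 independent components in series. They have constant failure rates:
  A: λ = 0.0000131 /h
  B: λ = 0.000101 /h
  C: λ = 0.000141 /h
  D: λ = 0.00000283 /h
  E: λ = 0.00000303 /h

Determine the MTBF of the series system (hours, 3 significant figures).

3830

Series of exponential components: λ_sys = Σ λ_i
λ_sys = 0.0000131 + 0.000101 + 0.000141 + 0.00000283 + 0.00000303 = 2.6096e-04 /h
MTBF = 1 / λ_sys = 3830 h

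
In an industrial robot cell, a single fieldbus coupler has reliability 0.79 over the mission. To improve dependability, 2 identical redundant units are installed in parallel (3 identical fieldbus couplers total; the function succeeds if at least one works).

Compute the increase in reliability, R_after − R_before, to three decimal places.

R_before = 0.79
R_after = 1 − (1 − 0.79)^3 = 0.991
ΔR = 0.991 − 0.79 = 0.201

0.201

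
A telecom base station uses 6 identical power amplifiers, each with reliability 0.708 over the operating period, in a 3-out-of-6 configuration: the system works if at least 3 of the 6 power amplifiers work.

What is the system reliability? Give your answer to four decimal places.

R = Σ_{i=3}^{6} C(6,i) p^i (1−p)^{6−i} with p = 0.708
C(6,3)·0.708^3·0.292^3 = 0.176717
C(6,4)·0.708^4·0.292^2 = 0.321359
C(6,5)·0.708^5·0.292^1 = 0.311674
C(6,6)·0.708^6·0.292^0 = 0.125950
Sum = 0.9357

0.9357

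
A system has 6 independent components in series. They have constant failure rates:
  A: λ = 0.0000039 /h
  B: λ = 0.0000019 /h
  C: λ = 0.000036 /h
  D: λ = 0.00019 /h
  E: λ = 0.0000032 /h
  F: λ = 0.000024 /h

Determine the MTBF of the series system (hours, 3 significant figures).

3860

Series of exponential components: λ_sys = Σ λ_i
λ_sys = 0.0000039 + 0.0000019 + 0.000036 + 0.00019 + 0.0000032 + 0.000024 = 2.5900e-04 /h
MTBF = 1 / λ_sys = 3860 h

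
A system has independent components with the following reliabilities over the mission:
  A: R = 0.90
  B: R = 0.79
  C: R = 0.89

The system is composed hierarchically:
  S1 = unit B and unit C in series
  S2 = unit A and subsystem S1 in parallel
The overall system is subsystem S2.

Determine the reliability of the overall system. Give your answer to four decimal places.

Series (B and C): 0.790000 × 0.890000 = 0.703100
Parallel (A and [0.703100]): 1 − (1 − 0.900000)(1 − 0.703100) = 0.9703

0.9703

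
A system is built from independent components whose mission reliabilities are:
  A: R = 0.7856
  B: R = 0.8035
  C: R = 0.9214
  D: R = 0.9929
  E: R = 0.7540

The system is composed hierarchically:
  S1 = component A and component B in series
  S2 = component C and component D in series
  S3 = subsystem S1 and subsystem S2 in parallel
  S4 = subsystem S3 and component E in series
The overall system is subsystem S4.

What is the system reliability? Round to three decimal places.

Series (A and B): 0.78560 × 0.80350 = 0.63123
Series (C and D): 0.92140 × 0.99290 = 0.91486
Parallel ([0.63123] and [0.91486]): 1 − (1 − 0.63123)(1 − 0.91486) = 0.96860
Series ([0.96860] and E): 0.96860 × 0.75400 = 0.730

0.730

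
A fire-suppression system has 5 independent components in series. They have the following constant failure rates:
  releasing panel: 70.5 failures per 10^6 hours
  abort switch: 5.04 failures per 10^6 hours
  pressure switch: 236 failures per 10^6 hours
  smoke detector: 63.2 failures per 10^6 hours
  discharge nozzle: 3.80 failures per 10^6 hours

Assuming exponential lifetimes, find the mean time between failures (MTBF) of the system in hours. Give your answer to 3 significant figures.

2640

Series of exponential components: λ_sys = Σ λ_i
λ_sys = 0.0000705 + 0.00000504 + 0.000236 + 0.0000632 + 0.00000380 = 3.7854e-04 /h
MTBF = 1 / λ_sys = 2640 h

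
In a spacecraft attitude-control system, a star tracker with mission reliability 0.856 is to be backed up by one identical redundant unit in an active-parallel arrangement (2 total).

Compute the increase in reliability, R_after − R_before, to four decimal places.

0.1233

R_before = 0.856
R_after = 1 − (1 − 0.856)^2 = 0.9793
ΔR = 0.9793 − 0.856 = 0.1233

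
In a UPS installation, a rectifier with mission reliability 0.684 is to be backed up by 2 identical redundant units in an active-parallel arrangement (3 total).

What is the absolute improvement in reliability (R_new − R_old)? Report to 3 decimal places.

0.284

R_before = 0.684
R_after = 1 − (1 − 0.684)^3 = 0.968
ΔR = 0.968 − 0.684 = 0.284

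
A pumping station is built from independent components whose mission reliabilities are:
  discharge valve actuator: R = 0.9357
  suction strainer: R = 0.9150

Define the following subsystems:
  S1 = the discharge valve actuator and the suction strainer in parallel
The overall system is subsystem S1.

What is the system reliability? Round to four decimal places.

Parallel (discharge valve actuator and suction strainer): 1 − (1 − 0.935700)(1 − 0.915000) = 0.9945

0.9945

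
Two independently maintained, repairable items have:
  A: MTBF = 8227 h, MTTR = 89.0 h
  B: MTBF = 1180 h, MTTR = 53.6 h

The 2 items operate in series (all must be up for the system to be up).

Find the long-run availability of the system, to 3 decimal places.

A(A) = MTBF/(MTBF+MTTR) = 8227/(8227+89.0) = 0.989298
A(B) = MTBF/(MTBF+MTTR) = 1180/(1180+53.6) = 0.956550
Series availability: 0.989298 × 0.956550 = 0.946

0.946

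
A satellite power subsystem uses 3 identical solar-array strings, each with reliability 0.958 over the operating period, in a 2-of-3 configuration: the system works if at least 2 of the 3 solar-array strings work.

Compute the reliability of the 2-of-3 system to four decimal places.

R = Σ_{i=2}^{3} C(3,i) p^i (1−p)^{3−i} with p = 0.958
C(3,2)·0.958^2·0.042^1 = 0.115638
C(3,3)·0.958^3·0.042^0 = 0.879218
Sum = 0.9949

0.9949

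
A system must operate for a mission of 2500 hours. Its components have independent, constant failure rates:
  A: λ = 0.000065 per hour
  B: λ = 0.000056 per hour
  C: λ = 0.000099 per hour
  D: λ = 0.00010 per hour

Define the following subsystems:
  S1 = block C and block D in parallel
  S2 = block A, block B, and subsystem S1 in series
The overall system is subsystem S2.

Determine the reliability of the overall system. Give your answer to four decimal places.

R(A) = exp(−0.000065 × 2500) = 0.850016
R(B) = exp(−0.000056 × 2500) = 0.869358
R(C) = exp(−0.000099 × 2500) = 0.780750
R(D) = exp(−0.00010 × 2500) = 0.778801
Parallel (C and D): 1 − (1 − 0.780750)(1 − 0.778801) = 0.951502
Series (A, B, and [0.951502]): 0.850016 × 0.869358 × 0.951502 = 0.7031

0.7031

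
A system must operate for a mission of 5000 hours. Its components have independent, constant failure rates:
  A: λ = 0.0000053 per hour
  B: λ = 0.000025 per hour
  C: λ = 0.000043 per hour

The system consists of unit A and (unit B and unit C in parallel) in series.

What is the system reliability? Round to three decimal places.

0.952

R(A) = exp(−0.0000053 × 5000) = 0.97385
R(B) = exp(−0.000025 × 5000) = 0.88250
R(C) = exp(−0.000043 × 5000) = 0.80654
Parallel (B and C): 1 − (1 − 0.88250)(1 − 0.80654) = 0.97727
Series (A and [0.97727]): 0.97385 × 0.97727 = 0.952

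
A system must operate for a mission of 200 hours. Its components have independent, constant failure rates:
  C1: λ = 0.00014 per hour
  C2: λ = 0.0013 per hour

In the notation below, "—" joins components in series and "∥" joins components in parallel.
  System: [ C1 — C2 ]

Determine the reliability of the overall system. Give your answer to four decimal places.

0.7498

R(C1) = exp(−0.00014 × 200) = 0.972388
R(C2) = exp(−0.0013 × 200) = 0.771052
Series (C1 and C2): 0.972388 × 0.771052 = 0.7498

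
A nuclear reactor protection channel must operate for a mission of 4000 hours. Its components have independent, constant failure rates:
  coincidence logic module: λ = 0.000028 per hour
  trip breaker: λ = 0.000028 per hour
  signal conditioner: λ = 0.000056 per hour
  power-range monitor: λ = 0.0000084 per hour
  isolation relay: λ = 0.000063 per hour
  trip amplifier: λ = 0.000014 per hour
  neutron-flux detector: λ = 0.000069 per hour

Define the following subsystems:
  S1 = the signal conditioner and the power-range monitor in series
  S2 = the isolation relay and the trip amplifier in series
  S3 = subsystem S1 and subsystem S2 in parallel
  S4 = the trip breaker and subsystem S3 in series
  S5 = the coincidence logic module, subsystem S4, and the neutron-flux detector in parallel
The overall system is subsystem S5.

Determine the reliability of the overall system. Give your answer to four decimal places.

R(coincidence logic module) = exp(−0.000028 × 4000) = 0.894044
R(trip breaker) = exp(−0.000028 × 4000) = 0.894044
R(signal conditioner) = exp(−0.000056 × 4000) = 0.799315
R(power-range monitor) = exp(−0.0000084 × 4000) = 0.966958
R(isolation relay) = exp(−0.000063 × 4000) = 0.777245
R(trip amplifier) = exp(−0.000014 × 4000) = 0.945539
R(neutron-flux detector) = exp(−0.000069 × 4000) = 0.758813
Series (signal conditioner and power-range monitor): 0.799315 × 0.966958 = 0.772904
Series (isolation relay and trip amplifier): 0.777245 × 0.945539 = 0.734915
Parallel ([0.772904] and [0.734915]): 1 − (1 − 0.772904)(1 − 0.734915) = 0.939800
Series (trip breaker and [0.939800]): 0.894044 × 0.939800 = 0.840223
Parallel (coincidence logic module, [0.840223], and neutron-flux detector): 1 − (1 − 0.894044)(1 − 0.840223)(1 − 0.758813) = 0.9959

0.9959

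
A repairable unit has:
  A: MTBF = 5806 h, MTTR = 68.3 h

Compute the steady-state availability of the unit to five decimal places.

A(A) = MTBF/(MTBF+MTTR) = 5806/(5806+68.3) = 0.98837

0.98837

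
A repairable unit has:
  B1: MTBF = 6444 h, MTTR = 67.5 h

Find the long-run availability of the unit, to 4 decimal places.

A(B1) = MTBF/(MTBF+MTTR) = 6444/(6444+67.5) = 0.9896

0.9896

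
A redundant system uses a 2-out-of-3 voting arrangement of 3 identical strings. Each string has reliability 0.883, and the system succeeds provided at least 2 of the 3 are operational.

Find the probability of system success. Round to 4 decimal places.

0.9621

R = Σ_{i=2}^{3} C(3,i) p^i (1−p)^{3−i} with p = 0.883
C(3,2)·0.883^2·0.117^1 = 0.273671
C(3,3)·0.883^3·0.117^0 = 0.688465
Sum = 0.9621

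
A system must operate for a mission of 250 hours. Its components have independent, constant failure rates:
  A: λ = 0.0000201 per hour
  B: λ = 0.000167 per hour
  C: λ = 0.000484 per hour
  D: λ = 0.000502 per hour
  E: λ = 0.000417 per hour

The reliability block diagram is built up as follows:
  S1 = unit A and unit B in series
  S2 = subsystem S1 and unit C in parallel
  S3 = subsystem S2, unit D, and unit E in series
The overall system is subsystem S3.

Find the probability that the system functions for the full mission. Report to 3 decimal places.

R(A) = exp(−0.0000201 × 250) = 0.99499
R(B) = exp(−0.000167 × 250) = 0.95911
R(C) = exp(−0.000484 × 250) = 0.88603
R(D) = exp(−0.000502 × 250) = 0.88206
R(E) = exp(−0.000417 × 250) = 0.90100
Series (A and B): 0.99499 × 0.95911 = 0.95430
Parallel ([0.95430] and C): 1 − (1 − 0.95430)(1 − 0.88603) = 0.99479
Series ([0.99479], D, and E): 0.99479 × 0.88206 × 0.90100 = 0.791

0.791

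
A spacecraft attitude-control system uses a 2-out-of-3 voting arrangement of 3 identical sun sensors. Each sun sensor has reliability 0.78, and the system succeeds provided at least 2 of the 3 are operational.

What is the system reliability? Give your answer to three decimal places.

R = Σ_{i=2}^{3} C(3,i) p^i (1−p)^{3−i} with p = 0.78
C(3,2)·0.78^2·0.22^1 = 0.40154
C(3,3)·0.78^3·0.22^0 = 0.47455
Sum = 0.876

0.876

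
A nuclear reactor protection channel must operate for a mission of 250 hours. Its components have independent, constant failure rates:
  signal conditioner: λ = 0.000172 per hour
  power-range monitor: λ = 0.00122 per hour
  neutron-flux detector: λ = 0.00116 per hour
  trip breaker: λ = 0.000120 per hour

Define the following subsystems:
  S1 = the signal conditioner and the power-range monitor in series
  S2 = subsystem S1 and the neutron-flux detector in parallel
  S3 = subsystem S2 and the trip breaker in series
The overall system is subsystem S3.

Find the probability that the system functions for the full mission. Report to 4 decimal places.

0.8986

R(signal conditioner) = exp(−0.000172 × 250) = 0.957911
R(power-range monitor) = exp(−0.00122 × 250) = 0.737123
R(neutron-flux detector) = exp(−0.00116 × 250) = 0.748264
R(trip breaker) = exp(−0.000120 × 250) = 0.970446
Series (signal conditioner and power-range monitor): 0.957911 × 0.737123 = 0.706098
Parallel ([0.706098] and neutron-flux detector): 1 − (1 − 0.706098)(1 − 0.748264) = 0.926014
Series ([0.926014] and trip breaker): 0.926014 × 0.970446 = 0.8986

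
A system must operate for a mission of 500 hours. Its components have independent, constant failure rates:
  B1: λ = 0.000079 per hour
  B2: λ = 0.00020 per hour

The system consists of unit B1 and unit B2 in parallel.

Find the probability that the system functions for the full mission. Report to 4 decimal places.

0.9963

R(B1) = exp(−0.000079 × 500) = 0.961270
R(B2) = exp(−0.00020 × 500) = 0.904837
Parallel (B1 and B2): 1 − (1 − 0.961270)(1 − 0.904837) = 0.9963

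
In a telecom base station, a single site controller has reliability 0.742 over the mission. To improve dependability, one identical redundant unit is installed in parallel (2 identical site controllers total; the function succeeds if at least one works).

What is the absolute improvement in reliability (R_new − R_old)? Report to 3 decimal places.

0.191

R_before = 0.742
R_after = 1 − (1 − 0.742)^2 = 0.933
ΔR = 0.933 − 0.742 = 0.191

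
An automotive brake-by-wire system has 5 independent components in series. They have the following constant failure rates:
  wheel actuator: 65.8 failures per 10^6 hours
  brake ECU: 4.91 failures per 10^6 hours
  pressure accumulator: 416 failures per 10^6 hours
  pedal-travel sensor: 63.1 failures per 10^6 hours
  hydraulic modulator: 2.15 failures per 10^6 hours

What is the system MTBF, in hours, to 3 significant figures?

Series of exponential components: λ_sys = Σ λ_i
λ_sys = 0.0000658 + 0.00000491 + 0.000416 + 0.0000631 + 0.00000215 = 5.5196e-04 /h
MTBF = 1 / λ_sys = 1810 h

1810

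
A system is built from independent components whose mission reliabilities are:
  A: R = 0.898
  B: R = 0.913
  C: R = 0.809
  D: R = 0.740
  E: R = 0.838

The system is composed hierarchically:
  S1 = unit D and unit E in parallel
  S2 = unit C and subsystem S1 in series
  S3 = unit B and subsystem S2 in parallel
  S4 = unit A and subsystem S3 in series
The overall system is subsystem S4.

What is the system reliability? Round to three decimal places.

Parallel (D and E): 1 − (1 − 0.74000)(1 − 0.83800) = 0.95788
Series (C and [0.95788]): 0.80900 × 0.95788 = 0.77492
Parallel (B and [0.77492]): 1 − (1 − 0.91300)(1 − 0.77492) = 0.98042
Series (A and [0.98042]): 0.89800 × 0.98042 = 0.880

0.880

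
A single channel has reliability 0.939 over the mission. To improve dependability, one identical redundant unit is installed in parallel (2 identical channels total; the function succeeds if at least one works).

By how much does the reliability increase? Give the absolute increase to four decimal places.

R_before = 0.939
R_after = 1 − (1 − 0.939)^2 = 0.9963
ΔR = 0.9963 − 0.939 = 0.0573

0.0573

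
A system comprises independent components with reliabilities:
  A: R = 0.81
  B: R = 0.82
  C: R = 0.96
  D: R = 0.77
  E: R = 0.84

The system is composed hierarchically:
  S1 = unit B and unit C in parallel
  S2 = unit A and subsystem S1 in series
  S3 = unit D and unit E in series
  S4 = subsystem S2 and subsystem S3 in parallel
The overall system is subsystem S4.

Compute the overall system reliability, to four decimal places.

Parallel (B and C): 1 − (1 − 0.820000)(1 − 0.960000) = 0.992800
Series (A and [0.992800]): 0.810000 × 0.992800 = 0.804168
Series (D and E): 0.770000 × 0.840000 = 0.646800
Parallel ([0.804168] and [0.646800]): 1 − (1 − 0.804168)(1 − 0.646800) = 0.9308

0.9308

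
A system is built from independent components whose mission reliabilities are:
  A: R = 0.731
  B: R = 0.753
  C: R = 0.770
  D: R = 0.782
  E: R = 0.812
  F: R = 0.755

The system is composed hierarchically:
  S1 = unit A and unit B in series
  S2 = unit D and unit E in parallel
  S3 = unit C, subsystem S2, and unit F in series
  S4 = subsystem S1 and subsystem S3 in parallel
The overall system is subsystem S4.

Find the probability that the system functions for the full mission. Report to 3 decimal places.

0.801

Series (A and B): 0.73100 × 0.75300 = 0.55044
Parallel (D and E): 1 − (1 − 0.78200)(1 − 0.81200) = 0.95902
Series (C, [0.95902], and F): 0.77000 × 0.95902 × 0.75500 = 0.55753
Parallel ([0.55044] and [0.55753]): 1 − (1 − 0.55044)(1 − 0.55753) = 0.801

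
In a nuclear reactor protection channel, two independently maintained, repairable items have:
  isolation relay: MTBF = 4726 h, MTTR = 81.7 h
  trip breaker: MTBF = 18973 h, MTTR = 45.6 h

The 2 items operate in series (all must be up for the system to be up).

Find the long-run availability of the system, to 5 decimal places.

0.98065

A(isolation relay) = MTBF/(MTBF+MTTR) = 4726/(4726+81.7) = 0.983006
A(trip breaker) = MTBF/(MTBF+MTTR) = 18973/(18973+45.6) = 0.997602
Series availability: 0.983006 × 0.997602 = 0.98065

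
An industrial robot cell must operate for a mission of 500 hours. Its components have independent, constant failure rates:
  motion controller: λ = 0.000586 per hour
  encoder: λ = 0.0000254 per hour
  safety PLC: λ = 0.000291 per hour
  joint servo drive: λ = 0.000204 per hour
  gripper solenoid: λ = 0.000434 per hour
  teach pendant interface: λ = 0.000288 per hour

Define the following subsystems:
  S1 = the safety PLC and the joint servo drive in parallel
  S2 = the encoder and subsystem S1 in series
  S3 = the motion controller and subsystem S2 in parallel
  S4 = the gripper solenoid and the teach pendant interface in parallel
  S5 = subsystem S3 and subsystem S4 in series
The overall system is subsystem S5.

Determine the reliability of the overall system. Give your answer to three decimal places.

0.968

R(motion controller) = exp(−0.000586 × 500) = 0.74602
R(encoder) = exp(−0.0000254 × 500) = 0.98738
R(safety PLC) = exp(−0.000291 × 500) = 0.86459
R(joint servo drive) = exp(−0.000204 × 500) = 0.90303
R(gripper solenoid) = exp(−0.000434 × 500) = 0.80493
R(teach pendant interface) = exp(−0.000288 × 500) = 0.86589
Parallel (safety PLC and joint servo drive): 1 − (1 − 0.86459)(1 − 0.90303) = 0.98687
Series (encoder and [0.98687]): 0.98738 × 0.98687 = 0.97442
Parallel (motion controller and [0.97442]): 1 − (1 − 0.74602)(1 − 0.97442) = 0.99350
Parallel (gripper solenoid and teach pendant interface): 1 − (1 − 0.80493)(1 − 0.86589) = 0.97384
Series ([0.99350] and [0.97384]): 0.99350 × 0.97384 = 0.968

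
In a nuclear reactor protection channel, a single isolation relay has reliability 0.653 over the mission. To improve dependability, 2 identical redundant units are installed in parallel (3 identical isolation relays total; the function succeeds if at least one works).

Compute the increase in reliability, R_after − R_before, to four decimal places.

R_before = 0.653
R_after = 1 − (1 − 0.653)^3 = 0.9582
ΔR = 0.9582 − 0.653 = 0.3052

0.3052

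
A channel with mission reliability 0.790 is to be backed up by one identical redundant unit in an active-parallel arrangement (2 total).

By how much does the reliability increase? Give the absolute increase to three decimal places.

0.166

R_before = 0.790
R_after = 1 − (1 − 0.790)^2 = 0.956
ΔR = 0.956 − 0.790 = 0.166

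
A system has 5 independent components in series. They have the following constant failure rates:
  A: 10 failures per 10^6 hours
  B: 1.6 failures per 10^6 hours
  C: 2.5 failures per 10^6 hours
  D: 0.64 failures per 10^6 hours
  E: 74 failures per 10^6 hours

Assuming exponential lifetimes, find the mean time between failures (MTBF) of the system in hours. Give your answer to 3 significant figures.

Series of exponential components: λ_sys = Σ λ_i
λ_sys = 0.000010 + 0.0000016 + 0.0000025 + 0.00000064 + 0.000074 = 8.8740e-05 /h
MTBF = 1 / λ_sys = 11300 h

11300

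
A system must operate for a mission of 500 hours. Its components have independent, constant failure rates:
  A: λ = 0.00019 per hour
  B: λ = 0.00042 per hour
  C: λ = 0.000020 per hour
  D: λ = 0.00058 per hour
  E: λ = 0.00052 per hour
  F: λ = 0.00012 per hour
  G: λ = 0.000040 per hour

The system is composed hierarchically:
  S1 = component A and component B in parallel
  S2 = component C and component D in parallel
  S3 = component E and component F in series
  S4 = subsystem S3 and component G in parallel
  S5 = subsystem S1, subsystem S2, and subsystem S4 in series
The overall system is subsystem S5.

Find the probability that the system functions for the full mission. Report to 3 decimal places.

R(A) = exp(−0.00019 × 500) = 0.90937
R(B) = exp(−0.00042 × 500) = 0.81058
R(C) = exp(−0.000020 × 500) = 0.99005
R(D) = exp(−0.00058 × 500) = 0.74826
R(E) = exp(−0.00052 × 500) = 0.77105
R(F) = exp(−0.00012 × 500) = 0.94176
R(G) = exp(−0.000040 × 500) = 0.98020
Parallel (A and B): 1 − (1 − 0.90937)(1 − 0.81058) = 0.98283
Parallel (C and D): 1 − (1 − 0.99005)(1 − 0.74826) = 0.99750
Series (E and F): 0.77105 × 0.94176 = 0.72614
Parallel ([0.72614] and G): 1 − (1 − 0.72614)(1 − 0.98020) = 0.99458
Series ([0.98283], [0.99750], and [0.99458]): 0.98283 × 0.99750 × 0.99458 = 0.975

0.975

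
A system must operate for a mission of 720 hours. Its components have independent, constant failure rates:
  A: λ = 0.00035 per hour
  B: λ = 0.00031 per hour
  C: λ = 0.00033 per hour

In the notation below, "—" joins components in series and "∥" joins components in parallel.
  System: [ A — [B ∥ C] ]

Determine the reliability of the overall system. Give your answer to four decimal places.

R(A) = exp(−0.00035 × 720) = 0.777245
R(B) = exp(−0.00031 × 720) = 0.799955
R(C) = exp(−0.00033 × 720) = 0.788518
Parallel (B and C): 1 − (1 − 0.799955)(1 − 0.788518) = 0.957694
Series (A and [0.957694]): 0.777245 × 0.957694 = 0.7444

0.7444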